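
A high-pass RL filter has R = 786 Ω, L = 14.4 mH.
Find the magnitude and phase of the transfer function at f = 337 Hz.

Step 1 — Angular frequency: ω = 2π·337 = 2117 rad/s.
Step 2 — Transfer function: H(jω) = jωL/(R + jωL).
Step 3 — Numerator jωL = j·30.49; denominator R + jωL = 786 + j30.49.
Step 4 — H = 0.001503 + j0.03873.
Step 5 — Magnitude: |H| = 0.03876 (-28.2 dB); phase: φ = 87.8°.

|H| = 0.03876 (-28.2 dB), φ = 87.8°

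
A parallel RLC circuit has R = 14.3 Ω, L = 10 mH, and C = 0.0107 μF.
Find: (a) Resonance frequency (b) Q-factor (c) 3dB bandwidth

Step 1 — Resonance: ω₀ = 1/√(LC) = 1/√(0.01·1.07e-08) = 9.667e+04 rad/s.
Step 2 — f₀ = ω₀/(2π) = 1.539e+04 Hz.
Step 3 — Parallel Q: Q = R/(ω₀L) = 14.3/(9.667e+04·0.01) = 0.01479.
Step 4 — Bandwidth: Δω = ω₀/Q = 6.536e+06 rad/s; BW = Δω/(2π) = 1.04e+06 Hz.

(a) f₀ = 1.539e+04 Hz  (b) Q = 0.01479  (c) BW = 1.04e+06 Hz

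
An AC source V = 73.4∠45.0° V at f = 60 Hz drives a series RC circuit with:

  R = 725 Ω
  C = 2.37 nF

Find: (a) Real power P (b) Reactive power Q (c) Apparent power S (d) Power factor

Step 1 — Angular frequency: ω = 2π·f = 2π·60 = 377 rad/s.
Step 2 — Component impedances:
  R: Z = R = 725 Ω
  C: Z = 1/(jωC) = -j/(ω·C) = 0 - j1.119e+06 Ω
Step 3 — Series combination: Z_total = R + C = 725 - j1.119e+06 Ω = 1.119e+06∠-90.0° Ω.
Step 4 — Source phasor: V = 73.4∠45.0° V = 51.9 + j51.9 V.
Step 5 — Current: I = V / Z = -4.634e-05 + j4.64e-05 A = 6.558e-05∠135.0° A.
Step 6 — Complex power: S = V·I* = 3.118e-06 - j0.004814 VA.
Step 7 — Real power: P = Re(S) = 3.118e-06 W.
Step 8 — Reactive power: Q = Im(S) = -0.004814 VAR.
Step 9 — Apparent power: |S| = 0.004814 VA.
Step 10 — Power factor: PF = P/|S| = 0.0006478 (leading).

(a) P = 3.118e-06 W  (b) Q = -0.004814 VAR  (c) S = 0.004814 VA  (d) PF = 0.0006478 (leading)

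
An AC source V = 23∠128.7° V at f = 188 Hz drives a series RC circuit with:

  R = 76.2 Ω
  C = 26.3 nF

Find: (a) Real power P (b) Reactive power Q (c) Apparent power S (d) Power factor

Step 1 — Angular frequency: ω = 2π·f = 2π·188 = 1181 rad/s.
Step 2 — Component impedances:
  R: Z = R = 76.2 Ω
  C: Z = 1/(jωC) = -j/(ω·C) = 0 - j3.219e+04 Ω
Step 3 — Series combination: Z_total = R + C = 76.2 - j3.219e+04 Ω = 3.219e+04∠-89.9° Ω.
Step 4 — Source phasor: V = 23∠128.7° V = -14.38 + j17.95 V.
Step 5 — Current: I = V / Z = -0.0005587 - j0.0004454 A = 0.0007145∠-141.4° A.
Step 6 — Complex power: S = V·I* = 3.89e-05 - j0.01643 VA.
Step 7 — Real power: P = Re(S) = 3.89e-05 W.
Step 8 — Reactive power: Q = Im(S) = -0.01643 VAR.
Step 9 — Apparent power: |S| = 0.01643 VA.
Step 10 — Power factor: PF = P/|S| = 0.002367 (leading).

(a) P = 3.89e-05 W  (b) Q = -0.01643 VAR  (c) S = 0.01643 VA  (d) PF = 0.002367 (leading)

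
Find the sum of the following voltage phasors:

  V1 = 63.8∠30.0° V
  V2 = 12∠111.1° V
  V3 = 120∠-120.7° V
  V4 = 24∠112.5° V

Step 1 — Convert each phasor to rectangular form:
  V1 = 63.8·(cos(30.0°) + j·sin(30.0°)) = 55.25 + j31.9 V
  V2 = 12·(cos(111.1°) + j·sin(111.1°)) = -4.32 + j11.2 V
  V3 = 120·(cos(-120.7°) + j·sin(-120.7°)) = -61.27 - j103.2 V
  V4 = 24·(cos(112.5°) + j·sin(112.5°)) = -9.184 + j22.17 V
Step 2 — Sum components: V_total = -19.52 - j37.91 V.
Step 3 — Convert to polar: |V_total| = 42.64 V, ∠V_total = -117.2°.

V_total = 42.64∠-117.2° V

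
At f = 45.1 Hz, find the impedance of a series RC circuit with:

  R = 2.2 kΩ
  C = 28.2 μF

Step 1 — Angular frequency: ω = 2π·f = 2π·45.1 = 283.4 rad/s.
Step 2 — Component impedances:
  R: Z = R = 2200 Ω
  C: Z = 1/(jωC) = -j/(ω·C) = 0 - j125.1 Ω
Step 3 — Series combination: Z_total = R + C = 2200 - j125.1 Ω = 2204∠-3.3° Ω.

Z = 2200 - j125.1 Ω = 2204∠-3.3° Ω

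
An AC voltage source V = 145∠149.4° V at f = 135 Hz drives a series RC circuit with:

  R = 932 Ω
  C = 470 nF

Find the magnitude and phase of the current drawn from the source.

Step 1 — Angular frequency: ω = 2π·f = 2π·135 = 848.2 rad/s.
Step 2 — Component impedances:
  R: Z = R = 932 Ω
  C: Z = 1/(jωC) = -j/(ω·C) = 0 - j2508 Ω
Step 3 — Series combination: Z_total = R + C = 932 - j2508 Ω = 2676∠-69.6° Ω.
Step 4 — Source phasor: V = 145∠149.4° V = -124.8 + j73.81 V.
Step 5 — Ohm's law: I = V / Z_total = (-124.8 + j73.81) / (932 - j2508) = -0.0421 - j0.03411 A.
Step 6 — Convert to polar: |I| = 0.05419 A, ∠I = -141.0°.

I = 0.05419∠-141.0° A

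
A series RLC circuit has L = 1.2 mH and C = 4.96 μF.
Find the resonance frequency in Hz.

Step 1 — Resonance condition Im(Z)=0 gives ω₀ = 1/√(LC).
Step 2 — ω₀ = 1/√(0.0012·4.96e-06) = 1.296e+04 rad/s.
Step 3 — f₀ = ω₀/(2π) = 2063 Hz.

f₀ = 2063 Hz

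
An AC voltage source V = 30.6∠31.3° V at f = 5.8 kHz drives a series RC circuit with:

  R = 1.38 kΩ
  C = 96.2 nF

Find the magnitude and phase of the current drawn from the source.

Step 1 — Angular frequency: ω = 2π·f = 2π·5800 = 3.644e+04 rad/s.
Step 2 — Component impedances:
  R: Z = R = 1380 Ω
  C: Z = 1/(jωC) = -j/(ω·C) = 0 - j285.2 Ω
Step 3 — Series combination: Z_total = R + C = 1380 - j285.2 Ω = 1409∠-11.7° Ω.
Step 4 — Source phasor: V = 30.6∠31.3° V = 26.15 + j15.9 V.
Step 5 — Ohm's law: I = V / Z_total = (26.15 + j15.9) / (1380 - j285.2) = 0.01589 + j0.0148 A.
Step 6 — Convert to polar: |I| = 0.02171 A, ∠I = 43.0°.

I = 0.02171∠43.0° A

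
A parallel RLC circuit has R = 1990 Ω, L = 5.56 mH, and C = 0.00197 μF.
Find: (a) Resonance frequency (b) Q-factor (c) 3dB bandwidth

Step 1 — Resonance: ω₀ = 1/√(LC) = 1/√(0.00556·1.97e-09) = 3.022e+05 rad/s.
Step 2 — f₀ = ω₀/(2π) = 4.809e+04 Hz.
Step 3 — Parallel Q: Q = R/(ω₀L) = 1990/(3.022e+05·0.00556) = 1.185.
Step 4 — Bandwidth: Δω = ω₀/Q = 2.551e+05 rad/s; BW = Δω/(2π) = 4.06e+04 Hz.

(a) f₀ = 4.809e+04 Hz  (b) Q = 1.185  (c) BW = 4.06e+04 Hz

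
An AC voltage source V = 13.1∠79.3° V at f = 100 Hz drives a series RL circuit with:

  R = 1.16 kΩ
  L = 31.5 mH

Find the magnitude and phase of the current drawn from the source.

Step 1 — Angular frequency: ω = 2π·f = 2π·100 = 628.3 rad/s.
Step 2 — Component impedances:
  R: Z = R = 1160 Ω
  L: Z = jωL = j·628.3·0.0315 = 0 + j19.79 Ω
Step 3 — Series combination: Z_total = R + L = 1160 + j19.79 Ω = 1160∠1.0° Ω.
Step 4 — Source phasor: V = 13.1∠79.3° V = 2.432 + j12.87 V.
Step 5 — Ohm's law: I = V / Z_total = (2.432 + j12.87) / (1160 + j19.79) = 0.002285 + j0.01106 A.
Step 6 — Convert to polar: |I| = 0.01129 A, ∠I = 78.3°.

I = 0.01129∠78.3° A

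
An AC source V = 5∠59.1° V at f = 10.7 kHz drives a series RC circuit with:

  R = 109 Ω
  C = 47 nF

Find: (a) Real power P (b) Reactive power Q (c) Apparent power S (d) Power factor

Step 1 — Angular frequency: ω = 2π·f = 2π·1.07e+04 = 6.723e+04 rad/s.
Step 2 — Component impedances:
  R: Z = R = 109 Ω
  C: Z = 1/(jωC) = -j/(ω·C) = 0 - j316.5 Ω
Step 3 — Series combination: Z_total = R + C = 109 - j316.5 Ω = 334.7∠-71.0° Ω.
Step 4 — Source phasor: V = 5∠59.1° V = 2.568 + j4.29 V.
Step 5 — Current: I = V / Z = -0.009621 + j0.01143 A = 0.01494∠130.1° A.
Step 6 — Complex power: S = V·I* = 0.02432 - j0.07062 VA.
Step 7 — Real power: P = Re(S) = 0.02432 W.
Step 8 — Reactive power: Q = Im(S) = -0.07062 VAR.
Step 9 — Apparent power: |S| = 0.07469 VA.
Step 10 — Power factor: PF = P/|S| = 0.3256 (leading).

(a) P = 0.02432 W  (b) Q = -0.07062 VAR  (c) S = 0.07469 VA  (d) PF = 0.3256 (leading)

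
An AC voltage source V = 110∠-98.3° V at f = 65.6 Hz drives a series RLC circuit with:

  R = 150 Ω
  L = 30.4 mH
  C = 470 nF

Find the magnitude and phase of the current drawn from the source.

Step 1 — Angular frequency: ω = 2π·f = 2π·65.6 = 412.2 rad/s.
Step 2 — Component impedances:
  R: Z = R = 150 Ω
  L: Z = jωL = j·412.2·0.0304 = 0 + j12.53 Ω
  C: Z = 1/(jωC) = -j/(ω·C) = 0 - j5162 Ω
Step 3 — Series combination: Z_total = R + L + C = 150 - j5149 Ω = 5152∠-88.3° Ω.
Step 4 — Source phasor: V = 110∠-98.3° V = -15.88 - j108.8 V.
Step 5 — Ohm's law: I = V / Z_total = (-15.88 - j108.8) / (150 - j5149) = 0.02103 - j0.003696 A.
Step 6 — Convert to polar: |I| = 0.02135 A, ∠I = -10.0°.

I = 0.02135∠-10.0° A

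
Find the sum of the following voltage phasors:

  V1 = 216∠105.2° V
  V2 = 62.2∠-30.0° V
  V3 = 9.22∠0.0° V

Step 1 — Convert each phasor to rectangular form:
  V1 = 216·(cos(105.2°) + j·sin(105.2°)) = -56.63 + j208.4 V
  V2 = 62.2·(cos(-30.0°) + j·sin(-30.0°)) = 53.87 - j31.1 V
  V3 = 9.22·(cos(0.0°) + j·sin(0.0°)) = 9.22 V
Step 2 — Sum components: V_total = 6.454 + j177.3 V.
Step 3 — Convert to polar: |V_total| = 177.5 V, ∠V_total = 87.9°.

V_total = 177.5∠87.9° V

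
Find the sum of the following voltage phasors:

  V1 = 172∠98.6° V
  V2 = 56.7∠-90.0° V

Step 1 — Convert each phasor to rectangular form:
  V1 = 172·(cos(98.6°) + j·sin(98.6°)) = -25.72 + j170.1 V
  V2 = 56.7·(cos(-90.0°) + j·sin(-90.0°)) = 0 - j56.7 V
Step 2 — Sum components: V_total = -25.72 + j113.4 V.
Step 3 — Convert to polar: |V_total| = 116.2 V, ∠V_total = 102.8°.

V_total = 116.2∠102.8° V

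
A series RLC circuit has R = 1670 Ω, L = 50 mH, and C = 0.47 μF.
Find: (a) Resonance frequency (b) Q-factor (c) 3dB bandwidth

Step 1 — Resonance: ω₀ = 1/√(LC) = 1/√(0.05·4.7e-07) = 6523 rad/s.
Step 2 — f₀ = ω₀/(2π) = 1038 Hz.
Step 3 — Series Q: Q = ω₀L/R = 6523·0.05/1670 = 0.1953.
Step 4 — Bandwidth: Δω = ω₀/Q = 3.34e+04 rad/s; BW = Δω/(2π) = 5316 Hz.

(a) f₀ = 1038 Hz  (b) Q = 0.1953  (c) BW = 5316 Hz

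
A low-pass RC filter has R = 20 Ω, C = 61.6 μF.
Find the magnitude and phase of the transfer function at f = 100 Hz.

Step 1 — Angular frequency: ω = 2π·100 = 628.3 rad/s.
Step 2 — Transfer function: H(jω) = 1/(1 + jωRC).
Step 3 — Denominator: 1 + jωRC = 1 + j·628.3·20·6.16e-05 = 1 + j0.7741.
Step 4 — H = 0.6253 - j0.484.
Step 5 — Magnitude: |H| = 0.7908 (-2.0 dB); phase: φ = -37.7°.

|H| = 0.7908 (-2.0 dB), φ = -37.7°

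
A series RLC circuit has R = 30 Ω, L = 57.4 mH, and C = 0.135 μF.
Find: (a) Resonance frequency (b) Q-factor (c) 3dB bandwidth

Step 1 — Resonance condition Im(Z)=0 gives ω₀ = 1/√(LC).
Step 2 — ω₀ = 1/√(0.0574·1.35e-07) = 1.136e+04 rad/s.
Step 3 — f₀ = ω₀/(2π) = 1808 Hz.
Step 4 — Series Q: Q = ω₀L/R = 1.136e+04·0.0574/30 = 21.74.
Step 5 — 3dB bandwidth: Δω = ω₀/Q = 522.6 rad/s; BW = Δω/(2π) = 83.18 Hz.

(a) f₀ = 1808 Hz  (b) Q = 21.74  (c) BW = 83.18 Hz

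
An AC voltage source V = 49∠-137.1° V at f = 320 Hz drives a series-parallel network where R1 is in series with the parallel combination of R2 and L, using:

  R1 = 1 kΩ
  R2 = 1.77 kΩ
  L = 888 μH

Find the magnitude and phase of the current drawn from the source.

Step 1 — Angular frequency: ω = 2π·f = 2π·320 = 2011 rad/s.
Step 2 — Component impedances:
  R1: Z = R = 1000 Ω
  R2: Z = R = 1770 Ω
  L: Z = jωL = j·2011·0.000888 = 0 + j1.785 Ω
Step 3 — Parallel branch: R2 || L = 1/(1/R2 + 1/L) = 0.001801 + j1.785 Ω.
Step 4 — Series with R1: Z_total = R1 + (R2 || L) = 1000 + j1.785 Ω = 1000∠0.1° Ω.
Step 5 — Source phasor: V = 49∠-137.1° V = -35.89 - j33.36 V.
Step 6 — Ohm's law: I = V / Z_total = (-35.89 - j33.36) / (1000 + j1.785) = -0.03595 - j0.03329 A.
Step 7 — Convert to polar: |I| = 0.049 A, ∠I = -137.2°.

I = 0.049∠-137.2° A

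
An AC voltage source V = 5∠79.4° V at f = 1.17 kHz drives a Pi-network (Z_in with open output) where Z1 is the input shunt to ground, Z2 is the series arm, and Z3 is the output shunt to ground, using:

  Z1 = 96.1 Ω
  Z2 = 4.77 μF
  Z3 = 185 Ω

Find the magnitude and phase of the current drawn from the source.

Step 1 — Angular frequency: ω = 2π·f = 2π·1170 = 7351 rad/s.
Step 2 — Component impedances:
  Z1: Z = R = 96.1 Ω
  Z2: Z = 1/(jωC) = -j/(ω·C) = 0 - j28.52 Ω
  Z3: Z = R = 185 Ω
Step 3 — With open output, the series arm Z2 and the output shunt Z3 appear in series to ground: Z2 + Z3 = 185 - j28.52 Ω.
Step 4 — Parallel with input shunt Z1: Z_in = Z1 || (Z2 + Z3) = 63.58 - j3.299 Ω = 63.67∠-3.0° Ω.
Step 5 — Source phasor: V = 5∠79.4° V = 0.9198 + j4.915 V.
Step 6 — Ohm's law: I = V / Z_total = (0.9198 + j4.915) / (63.58 - j3.299) = 0.01043 + j0.07784 A.
Step 7 — Convert to polar: |I| = 0.07853 A, ∠I = 82.4°.

I = 0.07853∠82.4° A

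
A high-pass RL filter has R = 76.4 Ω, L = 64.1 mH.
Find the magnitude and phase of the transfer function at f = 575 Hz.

Step 1 — Angular frequency: ω = 2π·575 = 3613 rad/s.
Step 2 — Transfer function: H(jω) = jωL/(R + jωL).
Step 3 — Numerator jωL = j·231.6; denominator R + jωL = 76.4 + j231.6.
Step 4 — H = 0.9018 + j0.2975.
Step 5 — Magnitude: |H| = 0.9497 (-0.4 dB); phase: φ = 18.3°.

|H| = 0.9497 (-0.4 dB), φ = 18.3°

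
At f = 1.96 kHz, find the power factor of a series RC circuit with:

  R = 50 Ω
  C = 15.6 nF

Step 1 — Angular frequency: ω = 2π·f = 2π·1960 = 1.232e+04 rad/s.
Step 2 — Component impedances:
  R: Z = R = 50 Ω
  C: Z = 1/(jωC) = -j/(ω·C) = 0 - j5205 Ω
Step 3 — Series combination: Z_total = R + C = 50 - j5205 Ω = 5205∠-89.4° Ω.
Step 4 — Power factor: PF = cos(φ) = Re(Z)/|Z| = 50/5205.5 = 0.009605.
Step 5 — Type: Im(Z) = -5205 ⇒ leading (phase φ = -89.4°).

PF = 0.009605 (leading, φ = -89.4°)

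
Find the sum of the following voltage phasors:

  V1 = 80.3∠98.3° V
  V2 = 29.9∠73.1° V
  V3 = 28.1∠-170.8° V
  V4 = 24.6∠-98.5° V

Step 1 — Convert each phasor to rectangular form:
  V1 = 80.3·(cos(98.3°) + j·sin(98.3°)) = -11.59 + j79.46 V
  V2 = 29.9·(cos(73.1°) + j·sin(73.1°)) = 8.692 + j28.61 V
  V3 = 28.1·(cos(-170.8°) + j·sin(-170.8°)) = -27.74 - j4.493 V
  V4 = 24.6·(cos(-98.5°) + j·sin(-98.5°)) = -3.636 - j24.33 V
Step 2 — Sum components: V_total = -34.27 + j79.25 V.
Step 3 — Convert to polar: |V_total| = 86.34 V, ∠V_total = 113.4°.

V_total = 86.34∠113.4° V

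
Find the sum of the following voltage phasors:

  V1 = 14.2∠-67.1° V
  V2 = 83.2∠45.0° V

Step 1 — Convert each phasor to rectangular form:
  V1 = 14.2·(cos(-67.1°) + j·sin(-67.1°)) = 5.526 - j13.08 V
  V2 = 83.2·(cos(45.0°) + j·sin(45.0°)) = 58.83 + j58.83 V
Step 2 — Sum components: V_total = 64.36 + j45.75 V.
Step 3 — Convert to polar: |V_total| = 78.96 V, ∠V_total = 35.4°.

V_total = 78.96∠35.4° V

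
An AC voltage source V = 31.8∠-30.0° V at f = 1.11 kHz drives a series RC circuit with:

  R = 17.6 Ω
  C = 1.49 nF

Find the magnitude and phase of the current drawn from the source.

Step 1 — Angular frequency: ω = 2π·f = 2π·1110 = 6974 rad/s.
Step 2 — Component impedances:
  R: Z = R = 17.6 Ω
  C: Z = 1/(jωC) = -j/(ω·C) = 0 - j9.623e+04 Ω
Step 3 — Series combination: Z_total = R + C = 17.6 - j9.623e+04 Ω = 9.623e+04∠-90.0° Ω.
Step 4 — Source phasor: V = 31.8∠-30.0° V = 27.54 - j15.9 V.
Step 5 — Ohm's law: I = V / Z_total = (27.54 - j15.9) / (17.6 - j9.623e+04) = 0.0001653 + j0.0002862 A.
Step 6 — Convert to polar: |I| = 0.0003305 A, ∠I = 60.0°.

I = 0.0003305∠60.0° A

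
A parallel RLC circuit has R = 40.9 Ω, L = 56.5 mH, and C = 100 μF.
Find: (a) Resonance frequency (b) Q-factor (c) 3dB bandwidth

Step 1 — Resonance: ω₀ = 1/√(LC) = 1/√(0.0565·0.0001) = 420.7 rad/s.
Step 2 — f₀ = ω₀/(2π) = 66.96 Hz.
Step 3 — Parallel Q: Q = R/(ω₀L) = 40.9/(420.7·0.0565) = 1.721.
Step 4 — Bandwidth: Δω = ω₀/Q = 244.5 rad/s; BW = Δω/(2π) = 38.91 Hz.

(a) f₀ = 66.96 Hz  (b) Q = 1.721  (c) BW = 38.91 Hz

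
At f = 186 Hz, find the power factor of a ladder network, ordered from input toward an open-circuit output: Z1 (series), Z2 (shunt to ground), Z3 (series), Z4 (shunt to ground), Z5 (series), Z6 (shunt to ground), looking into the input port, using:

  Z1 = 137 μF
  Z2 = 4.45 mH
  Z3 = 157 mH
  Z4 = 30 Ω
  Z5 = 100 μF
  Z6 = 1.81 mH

Step 1 — Angular frequency: ω = 2π·f = 2π·186 = 1169 rad/s.
Step 2 — Component impedances:
  Z1: Z = 1/(jωC) = -j/(ω·C) = 0 - j6.246 Ω
  Z2: Z = jωL = j·1169·0.00445 = 0 + j5.201 Ω
  Z3: Z = jωL = j·1169·0.157 = 0 + j183.5 Ω
  Z4: Z = R = 30 Ω
  Z5: Z = 1/(jωC) = -j/(ω·C) = 0 - j8.557 Ω
  Z6: Z = jωL = j·1169·0.00181 = 0 + j2.115 Ω
Step 3 — Ladder network (open output): work backward from the far end, alternating series and parallel combinations. Z_in = 0.001073 - j1.193 Ω = 1.193∠-89.9° Ω.
Step 4 — Power factor: PF = cos(φ) = Re(Z)/|Z| = 0.001073/1.193 = 0.0008994.
Step 5 — Type: Im(Z) = -1.193 ⇒ leading (phase φ = -89.9°).

PF = 0.0008994 (leading, φ = -89.9°)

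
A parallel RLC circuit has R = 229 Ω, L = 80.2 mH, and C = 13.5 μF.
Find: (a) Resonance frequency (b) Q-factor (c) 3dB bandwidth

Step 1 — Resonance: ω₀ = 1/√(LC) = 1/√(0.0802·1.35e-05) = 961 rad/s.
Step 2 — f₀ = ω₀/(2π) = 153 Hz.
Step 3 — Parallel Q: Q = R/(ω₀L) = 229/(961·0.0802) = 2.971.
Step 4 — Bandwidth: Δω = ω₀/Q = 323.5 rad/s; BW = Δω/(2π) = 51.48 Hz.

(a) f₀ = 153 Hz  (b) Q = 2.971  (c) BW = 51.48 Hz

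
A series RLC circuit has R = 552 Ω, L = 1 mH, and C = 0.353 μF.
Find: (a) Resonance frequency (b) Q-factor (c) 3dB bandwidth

Step 1 — Resonance condition Im(Z)=0 gives ω₀ = 1/√(LC).
Step 2 — ω₀ = 1/√(0.001·3.53e-07) = 5.322e+04 rad/s.
Step 3 — f₀ = ω₀/(2π) = 8471 Hz.
Step 4 — Series Q: Q = ω₀L/R = 5.322e+04·0.001/552 = 0.09642.
Step 5 — 3dB bandwidth: Δω = ω₀/Q = 5.52e+05 rad/s; BW = Δω/(2π) = 8.785e+04 Hz.

(a) f₀ = 8471 Hz  (b) Q = 0.09642  (c) BW = 8.785e+04 Hz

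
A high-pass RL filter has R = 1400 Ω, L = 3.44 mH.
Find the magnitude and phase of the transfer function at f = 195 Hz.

Step 1 — Angular frequency: ω = 2π·195 = 1225 rad/s.
Step 2 — Transfer function: H(jω) = jωL/(R + jωL).
Step 3 — Numerator jωL = j·4.215; denominator R + jωL = 1400 + j4.215.
Step 4 — H = 9.063e-06 + j0.003011.
Step 5 — Magnitude: |H| = 0.003011 (-50.4 dB); phase: φ = 89.8°.

|H| = 0.003011 (-50.4 dB), φ = 89.8°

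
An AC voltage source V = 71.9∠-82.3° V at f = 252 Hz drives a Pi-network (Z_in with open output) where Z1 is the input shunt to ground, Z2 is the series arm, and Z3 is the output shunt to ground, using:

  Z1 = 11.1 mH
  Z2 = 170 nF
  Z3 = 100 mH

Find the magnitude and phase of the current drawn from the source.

Step 1 — Angular frequency: ω = 2π·f = 2π·252 = 1583 rad/s.
Step 2 — Component impedances:
  Z1: Z = jωL = j·1583·0.0111 = 0 + j17.58 Ω
  Z2: Z = 1/(jωC) = -j/(ω·C) = 0 - j3715 Ω
  Z3: Z = jωL = j·1583·0.1 = 0 + j158.3 Ω
Step 3 — With open output, the series arm Z2 and the output shunt Z3 appear in series to ground: Z2 + Z3 = 0 - j3557 Ω.
Step 4 — Parallel with input shunt Z1: Z_in = Z1 || (Z2 + Z3) = 0 + j17.66 Ω = 17.66∠90.0° Ω.
Step 5 — Source phasor: V = 71.9∠-82.3° V = 9.634 - j71.25 V.
Step 6 — Ohm's law: I = V / Z_total = (9.634 - j71.25) / (0 + j17.66) = -4.034 - j0.5454 A.
Step 7 — Convert to polar: |I| = 4.071 A, ∠I = -172.3°.

I = 4.071∠-172.3° A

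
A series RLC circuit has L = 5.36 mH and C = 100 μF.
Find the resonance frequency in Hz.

Step 1 — Resonance condition Im(Z)=0 gives ω₀ = 1/√(LC).
Step 2 — ω₀ = 1/√(0.00536·0.0001) = 1366 rad/s.
Step 3 — f₀ = ω₀/(2π) = 217.4 Hz.

f₀ = 217.4 Hz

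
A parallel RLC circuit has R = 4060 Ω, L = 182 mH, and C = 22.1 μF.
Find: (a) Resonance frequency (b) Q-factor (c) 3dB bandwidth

Step 1 — Resonance: ω₀ = 1/√(LC) = 1/√(0.182·2.21e-05) = 498.6 rad/s.
Step 2 — f₀ = ω₀/(2π) = 79.36 Hz.
Step 3 — Parallel Q: Q = R/(ω₀L) = 4060/(498.6·0.182) = 44.74.
Step 4 — Bandwidth: Δω = ω₀/Q = 11.15 rad/s; BW = Δω/(2π) = 1.774 Hz.

(a) f₀ = 79.36 Hz  (b) Q = 44.74  (c) BW = 1.774 Hz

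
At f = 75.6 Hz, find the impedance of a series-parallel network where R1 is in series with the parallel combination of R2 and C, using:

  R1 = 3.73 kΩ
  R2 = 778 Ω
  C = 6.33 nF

Step 1 — Angular frequency: ω = 2π·f = 2π·75.6 = 475 rad/s.
Step 2 — Component impedances:
  R1: Z = R = 3730 Ω
  R2: Z = R = 778 Ω
  C: Z = 1/(jωC) = -j/(ω·C) = 0 - j3.326e+05 Ω
Step 3 — Parallel branch: R2 || C = 1/(1/R2 + 1/C) = 778 - j1.82 Ω.
Step 4 — Series with R1: Z_total = R1 + (R2 || C) = 4508 - j1.82 Ω = 4508∠-0.0° Ω.

Z = 4508 - j1.82 Ω = 4508∠-0.0° Ω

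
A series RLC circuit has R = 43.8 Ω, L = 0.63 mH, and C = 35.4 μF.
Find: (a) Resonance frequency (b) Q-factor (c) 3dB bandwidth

Step 1 — Resonance condition Im(Z)=0 gives ω₀ = 1/√(LC).
Step 2 — ω₀ = 1/√(0.00063·3.54e-05) = 6696 rad/s.
Step 3 — f₀ = ω₀/(2π) = 1066 Hz.
Step 4 — Series Q: Q = ω₀L/R = 6696·0.00063/43.8 = 0.09632.
Step 5 — 3dB bandwidth: Δω = ω₀/Q = 6.952e+04 rad/s; BW = Δω/(2π) = 1.107e+04 Hz.

(a) f₀ = 1066 Hz  (b) Q = 0.09632  (c) BW = 1.107e+04 Hz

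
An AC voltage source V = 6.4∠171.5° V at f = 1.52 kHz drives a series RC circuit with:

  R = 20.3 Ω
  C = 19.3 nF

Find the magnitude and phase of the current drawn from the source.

Step 1 — Angular frequency: ω = 2π·f = 2π·1520 = 9550 rad/s.
Step 2 — Component impedances:
  R: Z = R = 20.3 Ω
  C: Z = 1/(jωC) = -j/(ω·C) = 0 - j5425 Ω
Step 3 — Series combination: Z_total = R + C = 20.3 - j5425 Ω = 5425∠-89.8° Ω.
Step 4 — Source phasor: V = 6.4∠171.5° V = -6.33 + j0.946 V.
Step 5 — Ohm's law: I = V / Z_total = (-6.33 + j0.946) / (20.3 - j5425) = -0.0001787 - j0.001166 A.
Step 6 — Convert to polar: |I| = 0.00118 A, ∠I = -98.7°.

I = 0.00118∠-98.7° A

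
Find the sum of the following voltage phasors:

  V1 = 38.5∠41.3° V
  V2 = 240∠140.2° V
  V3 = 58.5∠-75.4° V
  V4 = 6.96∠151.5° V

Step 1 — Convert each phasor to rectangular form:
  V1 = 38.5·(cos(41.3°) + j·sin(41.3°)) = 28.92 + j25.41 V
  V2 = 240·(cos(140.2°) + j·sin(140.2°)) = -184.4 + j153.6 V
  V3 = 58.5·(cos(-75.4°) + j·sin(-75.4°)) = 14.75 - j56.61 V
  V4 = 6.96·(cos(151.5°) + j·sin(151.5°)) = -6.117 + j3.321 V
Step 2 — Sum components: V_total = -146.8 + j125.7 V.
Step 3 — Convert to polar: |V_total| = 193.3 V, ∠V_total = 139.4°.

V_total = 193.3∠139.4° V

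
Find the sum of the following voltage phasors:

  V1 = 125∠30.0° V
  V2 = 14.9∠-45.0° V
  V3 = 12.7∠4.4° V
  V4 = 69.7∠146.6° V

Step 1 — Convert each phasor to rectangular form:
  V1 = 125·(cos(30.0°) + j·sin(30.0°)) = 108.3 + j62.5 V
  V2 = 14.9·(cos(-45.0°) + j·sin(-45.0°)) = 10.54 - j10.54 V
  V3 = 12.7·(cos(4.4°) + j·sin(4.4°)) = 12.66 + j0.9743 V
  V4 = 69.7·(cos(146.6°) + j·sin(146.6°)) = -58.19 + j38.37 V
Step 2 — Sum components: V_total = 73.26 + j91.31 V.
Step 3 — Convert to polar: |V_total| = 117.1 V, ∠V_total = 51.3°.

V_total = 117.1∠51.3° V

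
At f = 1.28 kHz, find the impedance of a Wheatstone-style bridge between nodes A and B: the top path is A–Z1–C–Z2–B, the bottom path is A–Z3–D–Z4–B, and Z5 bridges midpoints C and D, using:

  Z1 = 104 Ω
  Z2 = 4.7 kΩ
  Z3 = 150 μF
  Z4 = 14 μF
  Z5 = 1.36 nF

Step 1 — Angular frequency: ω = 2π·f = 2π·1280 = 8042 rad/s.
Step 2 — Component impedances:
  Z1: Z = R = 104 Ω
  Z2: Z = R = 4700 Ω
  Z3: Z = 1/(jωC) = -j/(ω·C) = 0 - j0.8289 Ω
  Z4: Z = 1/(jωC) = -j/(ω·C) = 0 - j8.881 Ω
  Z5: Z = 1/(jωC) = -j/(ω·C) = 0 - j9.143e+04 Ω
Step 3 — Bridge requires nodal analysis (the Z5 bridge couples midpoints C and D, so the two paths cannot be reduced to a simple series/parallel combination). Setting node B to ground and injecting 1 A at node A, the 3-node admittance system at A, C, D solves to V_A = Z_AB = 0.01963 - j9.71 Ω = 9.71∠-89.9° Ω.

Z = 0.01963 - j9.71 Ω = 9.71∠-89.9° Ω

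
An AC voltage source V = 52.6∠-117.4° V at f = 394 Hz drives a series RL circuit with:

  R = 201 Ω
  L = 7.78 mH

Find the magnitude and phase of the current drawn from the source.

Step 1 — Angular frequency: ω = 2π·f = 2π·394 = 2476 rad/s.
Step 2 — Component impedances:
  R: Z = R = 201 Ω
  L: Z = jωL = j·2476·0.00778 = 0 + j19.26 Ω
Step 3 — Series combination: Z_total = R + L = 201 + j19.26 Ω = 201.9∠5.5° Ω.
Step 4 — Source phasor: V = 52.6∠-117.4° V = -24.21 - j46.7 V.
Step 5 — Ohm's law: I = V / Z_total = (-24.21 - j46.7) / (201 + j19.26) = -0.1414 - j0.2188 A.
Step 6 — Convert to polar: |I| = 0.2605 A, ∠I = -122.9°.

I = 0.2605∠-122.9° A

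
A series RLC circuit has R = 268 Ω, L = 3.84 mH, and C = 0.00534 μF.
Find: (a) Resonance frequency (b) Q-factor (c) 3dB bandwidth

Step 1 — Resonance: ω₀ = 1/√(LC) = 1/√(0.00384·5.34e-09) = 2.208e+05 rad/s.
Step 2 — f₀ = ω₀/(2π) = 3.515e+04 Hz.
Step 3 — Series Q: Q = ω₀L/R = 2.208e+05·0.00384/268 = 3.164.
Step 4 — Bandwidth: Δω = ω₀/Q = 6.979e+04 rad/s; BW = Δω/(2π) = 1.111e+04 Hz.

(a) f₀ = 3.515e+04 Hz  (b) Q = 3.164  (c) BW = 1.111e+04 Hz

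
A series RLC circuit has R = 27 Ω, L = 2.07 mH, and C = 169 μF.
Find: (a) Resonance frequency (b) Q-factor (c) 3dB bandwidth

Step 1 — Resonance condition Im(Z)=0 gives ω₀ = 1/√(LC).
Step 2 — ω₀ = 1/√(0.00207·0.000169) = 1691 rad/s.
Step 3 — f₀ = ω₀/(2π) = 269.1 Hz.
Step 4 — Series Q: Q = ω₀L/R = 1691·0.00207/27 = 0.1296.
Step 5 — 3dB bandwidth: Δω = ω₀/Q = 1.304e+04 rad/s; BW = Δω/(2π) = 2076 Hz.

(a) f₀ = 269.1 Hz  (b) Q = 0.1296  (c) BW = 2076 Hz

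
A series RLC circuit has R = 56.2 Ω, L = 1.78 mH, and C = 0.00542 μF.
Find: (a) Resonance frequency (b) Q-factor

Step 1 — Resonance condition Im(Z)=0 gives ω₀ = 1/√(LC).
Step 2 — ω₀ = 1/√(0.00178·5.42e-09) = 3.22e+05 rad/s.
Step 3 — f₀ = ω₀/(2π) = 5.124e+04 Hz.
Step 4 — Series Q: Q = ω₀L/R = 3.22e+05·0.00178/56.2 = 10.2.

(a) f₀ = 5.124e+04 Hz  (b) Q = 10.2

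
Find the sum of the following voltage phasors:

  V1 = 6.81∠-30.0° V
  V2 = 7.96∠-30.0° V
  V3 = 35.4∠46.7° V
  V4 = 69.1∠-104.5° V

Step 1 — Convert each phasor to rectangular form:
  V1 = 6.81·(cos(-30.0°) + j·sin(-30.0°)) = 5.898 - j3.405 V
  V2 = 7.96·(cos(-30.0°) + j·sin(-30.0°)) = 6.894 - j3.98 V
  V3 = 35.4·(cos(46.7°) + j·sin(46.7°)) = 24.28 + j25.76 V
  V4 = 69.1·(cos(-104.5°) + j·sin(-104.5°)) = -17.3 - j66.9 V
Step 2 — Sum components: V_total = 19.77 - j48.52 V.
Step 3 — Convert to polar: |V_total| = 52.39 V, ∠V_total = -67.8°.

V_total = 52.39∠-67.8° V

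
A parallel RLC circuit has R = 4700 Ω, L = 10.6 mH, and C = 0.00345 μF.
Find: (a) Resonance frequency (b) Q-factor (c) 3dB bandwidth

Step 1 — Resonance: ω₀ = 1/√(LC) = 1/√(0.0106·3.45e-09) = 1.654e+05 rad/s.
Step 2 — f₀ = ω₀/(2π) = 2.632e+04 Hz.
Step 3 — Parallel Q: Q = R/(ω₀L) = 4700/(1.654e+05·0.0106) = 2.681.
Step 4 — Bandwidth: Δω = ω₀/Q = 6.167e+04 rad/s; BW = Δω/(2π) = 9815 Hz.

(a) f₀ = 2.632e+04 Hz  (b) Q = 2.681  (c) BW = 9815 Hz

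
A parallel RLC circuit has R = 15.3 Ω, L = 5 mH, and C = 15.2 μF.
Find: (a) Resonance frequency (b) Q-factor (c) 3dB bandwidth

Step 1 — Resonance: ω₀ = 1/√(LC) = 1/√(0.005·1.52e-05) = 3627 rad/s.
Step 2 — f₀ = ω₀/(2π) = 577.3 Hz.
Step 3 — Parallel Q: Q = R/(ω₀L) = 15.3/(3627·0.005) = 0.8436.
Step 4 — Bandwidth: Δω = ω₀/Q = 4300 rad/s; BW = Δω/(2π) = 684.4 Hz.

(a) f₀ = 577.3 Hz  (b) Q = 0.8436  (c) BW = 684.4 Hz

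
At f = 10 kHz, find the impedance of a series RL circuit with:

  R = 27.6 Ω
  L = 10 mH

Step 1 — Angular frequency: ω = 2π·f = 2π·1e+04 = 6.283e+04 rad/s.
Step 2 — Component impedances:
  R: Z = R = 27.6 Ω
  L: Z = jωL = j·6.283e+04·0.01 = 0 + j628.3 Ω
Step 3 — Series combination: Z_total = R + L = 27.6 + j628.3 Ω = 628.9∠87.5° Ω.

Z = 27.6 + j628.3 Ω = 628.9∠87.5° Ω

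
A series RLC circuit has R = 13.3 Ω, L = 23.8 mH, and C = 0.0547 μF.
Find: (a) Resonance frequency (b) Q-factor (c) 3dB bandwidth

Step 1 — Resonance: ω₀ = 1/√(LC) = 1/√(0.0238·5.47e-08) = 2.772e+04 rad/s.
Step 2 — f₀ = ω₀/(2π) = 4411 Hz.
Step 3 — Series Q: Q = ω₀L/R = 2.772e+04·0.0238/13.3 = 49.6.
Step 4 — Bandwidth: Δω = ω₀/Q = 558.8 rad/s; BW = Δω/(2π) = 88.94 Hz.

(a) f₀ = 4411 Hz  (b) Q = 49.6  (c) BW = 88.94 Hz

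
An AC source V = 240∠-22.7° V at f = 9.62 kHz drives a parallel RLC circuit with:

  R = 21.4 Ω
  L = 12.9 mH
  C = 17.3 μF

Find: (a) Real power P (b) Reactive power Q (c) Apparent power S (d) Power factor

Step 1 — Angular frequency: ω = 2π·f = 2π·9620 = 6.044e+04 rad/s.
Step 2 — Component impedances:
  R: Z = R = 21.4 Ω
  L: Z = jωL = j·6.044e+04·0.0129 = 0 + j779.7 Ω
  C: Z = 1/(jωC) = -j/(ω·C) = 0 - j0.9563 Ω
Step 3 — Parallel combination: 1/Z_total = 1/R + 1/L + 1/C; Z_total = 0.04275 - j0.9556 Ω = 0.9565∠-87.4° Ω.
Step 4 — Source phasor: V = 240∠-22.7° V = 221.4 - j92.62 V.
Step 5 — Current: I = V / Z = 107.1 + j226.9 A = 250.9∠64.7° A.
Step 6 — Complex power: S = V·I* = 2692 - j6.016e+04 VA.
Step 7 — Real power: P = Re(S) = 2692 W.
Step 8 — Reactive power: Q = Im(S) = -6.016e+04 VAR.
Step 9 — Apparent power: |S| = 6.022e+04 VA.
Step 10 — Power factor: PF = P/|S| = 0.0447 (leading).

(a) P = 2692 W  (b) Q = -6.016e+04 VAR  (c) S = 6.022e+04 VA  (d) PF = 0.0447 (leading)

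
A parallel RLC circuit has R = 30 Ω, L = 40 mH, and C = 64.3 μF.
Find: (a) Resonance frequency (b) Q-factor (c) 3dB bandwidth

Step 1 — Resonance: ω₀ = 1/√(LC) = 1/√(0.04·6.43e-05) = 623.5 rad/s.
Step 2 — f₀ = ω₀/(2π) = 99.24 Hz.
Step 3 — Parallel Q: Q = R/(ω₀L) = 30/(623.5·0.04) = 1.203.
Step 4 — Bandwidth: Δω = ω₀/Q = 518.4 rad/s; BW = Δω/(2π) = 82.51 Hz.

(a) f₀ = 99.24 Hz  (b) Q = 1.203  (c) BW = 82.51 Hz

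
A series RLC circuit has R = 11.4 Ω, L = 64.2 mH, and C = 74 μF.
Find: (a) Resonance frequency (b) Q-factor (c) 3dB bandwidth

Step 1 — Resonance: ω₀ = 1/√(LC) = 1/√(0.0642·7.4e-05) = 458.8 rad/s.
Step 2 — f₀ = ω₀/(2π) = 73.02 Hz.
Step 3 — Series Q: Q = ω₀L/R = 458.8·0.0642/11.4 = 2.584.
Step 4 — Bandwidth: Δω = ω₀/Q = 177.6 rad/s; BW = Δω/(2π) = 28.26 Hz.

(a) f₀ = 73.02 Hz  (b) Q = 2.584  (c) BW = 28.26 Hz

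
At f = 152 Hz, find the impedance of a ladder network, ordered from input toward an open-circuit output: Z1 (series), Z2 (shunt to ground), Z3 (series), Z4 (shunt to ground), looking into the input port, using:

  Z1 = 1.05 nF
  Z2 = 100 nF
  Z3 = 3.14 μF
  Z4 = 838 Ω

Step 1 — Angular frequency: ω = 2π·f = 2π·152 = 955 rad/s.
Step 2 — Component impedances:
  Z1: Z = 1/(jωC) = -j/(ω·C) = 0 - j9.972e+05 Ω
  Z2: Z = 1/(jωC) = -j/(ω·C) = 0 - j1.047e+04 Ω
  Z3: Z = 1/(jωC) = -j/(ω·C) = 0 - j333.5 Ω
  Z4: Z = R = 838 Ω
Step 3 — Ladder network (open output): work backward from the far end, alternating series and parallel combinations. Z_in = 782.4 - j9.976e+05 Ω = 9.976e+05∠-90.0° Ω.

Z = 782.4 - j9.976e+05 Ω = 9.976e+05∠-90.0° Ω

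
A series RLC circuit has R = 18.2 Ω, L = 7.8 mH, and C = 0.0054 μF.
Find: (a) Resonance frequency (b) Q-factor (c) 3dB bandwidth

Step 1 — Resonance: ω₀ = 1/√(LC) = 1/√(0.0078·5.4e-09) = 1.541e+05 rad/s.
Step 2 — f₀ = ω₀/(2π) = 2.452e+04 Hz.
Step 3 — Series Q: Q = ω₀L/R = 1.541e+05·0.0078/18.2 = 66.04.
Step 4 — Bandwidth: Δω = ω₀/Q = 2333 rad/s; BW = Δω/(2π) = 371.4 Hz.

(a) f₀ = 2.452e+04 Hz  (b) Q = 66.04  (c) BW = 371.4 Hz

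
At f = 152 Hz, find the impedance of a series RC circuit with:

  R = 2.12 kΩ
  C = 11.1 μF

Step 1 — Angular frequency: ω = 2π·f = 2π·152 = 955 rad/s.
Step 2 — Component impedances:
  R: Z = R = 2120 Ω
  C: Z = 1/(jωC) = -j/(ω·C) = 0 - j94.33 Ω
Step 3 — Series combination: Z_total = R + C = 2120 - j94.33 Ω = 2122∠-2.5° Ω.

Z = 2120 - j94.33 Ω = 2122∠-2.5° Ω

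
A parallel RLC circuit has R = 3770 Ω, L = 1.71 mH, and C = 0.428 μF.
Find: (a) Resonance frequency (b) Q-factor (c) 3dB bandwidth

Step 1 — Resonance: ω₀ = 1/√(LC) = 1/√(0.00171·4.28e-07) = 3.696e+04 rad/s.
Step 2 — f₀ = ω₀/(2π) = 5883 Hz.
Step 3 — Parallel Q: Q = R/(ω₀L) = 3770/(3.696e+04·0.00171) = 59.64.
Step 4 — Bandwidth: Δω = ω₀/Q = 619.7 rad/s; BW = Δω/(2π) = 98.64 Hz.

(a) f₀ = 5883 Hz  (b) Q = 59.64  (c) BW = 98.64 Hz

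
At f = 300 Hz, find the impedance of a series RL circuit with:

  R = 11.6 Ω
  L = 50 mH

Step 1 — Angular frequency: ω = 2π·f = 2π·300 = 1885 rad/s.
Step 2 — Component impedances:
  R: Z = R = 11.6 Ω
  L: Z = jωL = j·1885·0.05 = 0 + j94.25 Ω
Step 3 — Series combination: Z_total = R + L = 11.6 + j94.25 Ω = 94.96∠83.0° Ω.

Z = 11.6 + j94.25 Ω = 94.96∠83.0° Ω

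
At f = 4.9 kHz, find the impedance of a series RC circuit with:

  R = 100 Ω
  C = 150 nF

Step 1 — Angular frequency: ω = 2π·f = 2π·4900 = 3.079e+04 rad/s.
Step 2 — Component impedances:
  R: Z = R = 100 Ω
  C: Z = 1/(jωC) = -j/(ω·C) = 0 - j216.5 Ω
Step 3 — Series combination: Z_total = R + C = 100 - j216.5 Ω = 238.5∠-65.2° Ω.

Z = 100 - j216.5 Ω = 238.5∠-65.2° Ω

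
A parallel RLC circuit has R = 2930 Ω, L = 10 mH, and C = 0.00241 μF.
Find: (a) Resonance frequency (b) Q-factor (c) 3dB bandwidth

Step 1 — Resonance: ω₀ = 1/√(LC) = 1/√(0.01·2.41e-09) = 2.037e+05 rad/s.
Step 2 — f₀ = ω₀/(2π) = 3.242e+04 Hz.
Step 3 — Parallel Q: Q = R/(ω₀L) = 2930/(2.037e+05·0.01) = 1.438.
Step 4 — Bandwidth: Δω = ω₀/Q = 1.416e+05 rad/s; BW = Δω/(2π) = 2.254e+04 Hz.

(a) f₀ = 3.242e+04 Hz  (b) Q = 1.438  (c) BW = 2.254e+04 Hz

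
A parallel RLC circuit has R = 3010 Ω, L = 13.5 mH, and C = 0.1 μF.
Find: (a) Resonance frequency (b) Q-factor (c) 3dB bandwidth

Step 1 — Resonance: ω₀ = 1/√(LC) = 1/√(0.0135·1e-07) = 2.722e+04 rad/s.
Step 2 — f₀ = ω₀/(2π) = 4332 Hz.
Step 3 — Parallel Q: Q = R/(ω₀L) = 3010/(2.722e+04·0.0135) = 8.192.
Step 4 — Bandwidth: Δω = ω₀/Q = 3322 rad/s; BW = Δω/(2π) = 528.8 Hz.

(a) f₀ = 4332 Hz  (b) Q = 8.192  (c) BW = 528.8 Hz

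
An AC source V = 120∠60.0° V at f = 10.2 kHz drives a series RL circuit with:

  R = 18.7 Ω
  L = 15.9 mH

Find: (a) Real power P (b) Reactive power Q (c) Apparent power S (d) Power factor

Step 1 — Angular frequency: ω = 2π·f = 2π·1.02e+04 = 6.409e+04 rad/s.
Step 2 — Component impedances:
  R: Z = R = 18.7 Ω
  L: Z = jωL = j·6.409e+04·0.0159 = 0 + j1019 Ω
Step 3 — Series combination: Z_total = R + L = 18.7 + j1019 Ω = 1019∠88.9° Ω.
Step 4 — Source phasor: V = 120∠60.0° V = 60 + j103.9 V.
Step 5 — Current: I = V / Z = 0.103 - j0.05699 A = 0.1177∠-28.9° A.
Step 6 — Complex power: S = V·I* = 0.2592 + j14.13 VA.
Step 7 — Real power: P = Re(S) = 0.2592 W.
Step 8 — Reactive power: Q = Im(S) = 14.13 VAR.
Step 9 — Apparent power: |S| = 14.13 VA.
Step 10 — Power factor: PF = P/|S| = 0.01835 (lagging).

(a) P = 0.2592 W  (b) Q = 14.13 VAR  (c) S = 14.13 VA  (d) PF = 0.01835 (lagging)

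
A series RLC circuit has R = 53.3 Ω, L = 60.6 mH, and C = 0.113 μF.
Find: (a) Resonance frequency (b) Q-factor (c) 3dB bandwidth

Step 1 — Resonance: ω₀ = 1/√(LC) = 1/√(0.0606·1.13e-07) = 1.208e+04 rad/s.
Step 2 — f₀ = ω₀/(2π) = 1923 Hz.
Step 3 — Series Q: Q = ω₀L/R = 1.208e+04·0.0606/53.3 = 13.74.
Step 4 — Bandwidth: Δω = ω₀/Q = 879.5 rad/s; BW = Δω/(2π) = 140 Hz.

(a) f₀ = 1923 Hz  (b) Q = 13.74  (c) BW = 140 Hz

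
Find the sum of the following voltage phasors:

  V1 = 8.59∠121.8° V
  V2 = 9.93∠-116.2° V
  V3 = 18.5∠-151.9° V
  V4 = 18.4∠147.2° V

Step 1 — Convert each phasor to rectangular form:
  V1 = 8.59·(cos(121.8°) + j·sin(121.8°)) = -4.527 + j7.301 V
  V2 = 9.93·(cos(-116.2°) + j·sin(-116.2°)) = -4.384 - j8.91 V
  V3 = 18.5·(cos(-151.9°) + j·sin(-151.9°)) = -16.32 - j8.714 V
  V4 = 18.4·(cos(147.2°) + j·sin(147.2°)) = -15.47 + j9.967 V
Step 2 — Sum components: V_total = -40.7 - j0.3555 V.
Step 3 — Convert to polar: |V_total| = 40.7 V, ∠V_total = -179.5°.

V_total = 40.7∠-179.5° V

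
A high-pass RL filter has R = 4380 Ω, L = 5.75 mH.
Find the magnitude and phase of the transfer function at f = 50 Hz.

Step 1 — Angular frequency: ω = 2π·50 = 314.2 rad/s.
Step 2 — Transfer function: H(jω) = jωL/(R + jωL).
Step 3 — Numerator jωL = j·1.806; denominator R + jωL = 4380 + j1.806.
Step 4 — H = 1.701e-07 + j0.0004124.
Step 5 — Magnitude: |H| = 0.0004124 (-67.7 dB); phase: φ = 90.0°.

|H| = 0.0004124 (-67.7 dB), φ = 90.0°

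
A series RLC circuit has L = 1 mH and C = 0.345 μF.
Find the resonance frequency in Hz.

Step 1 — Resonance condition Im(Z)=0 gives ω₀ = 1/√(LC).
Step 2 — ω₀ = 1/√(0.001·3.45e-07) = 5.384e+04 rad/s.
Step 3 — f₀ = ω₀/(2π) = 8569 Hz.

f₀ = 8569 Hz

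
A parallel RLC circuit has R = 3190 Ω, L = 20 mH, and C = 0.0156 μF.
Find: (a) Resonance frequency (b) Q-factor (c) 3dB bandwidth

Step 1 — Resonance: ω₀ = 1/√(LC) = 1/√(0.02·1.56e-08) = 5.661e+04 rad/s.
Step 2 — f₀ = ω₀/(2π) = 9010 Hz.
Step 3 — Parallel Q: Q = R/(ω₀L) = 3190/(5.661e+04·0.02) = 2.817.
Step 4 — Bandwidth: Δω = ω₀/Q = 2.009e+04 rad/s; BW = Δω/(2π) = 3198 Hz.

(a) f₀ = 9010 Hz  (b) Q = 2.817  (c) BW = 3198 Hz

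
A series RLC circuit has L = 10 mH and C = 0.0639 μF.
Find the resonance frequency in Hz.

Step 1 — Resonance condition Im(Z)=0 gives ω₀ = 1/√(LC).
Step 2 — ω₀ = 1/√(0.01·6.39e-08) = 3.956e+04 rad/s.
Step 3 — f₀ = ω₀/(2π) = 6296 Hz.

f₀ = 6296 Hz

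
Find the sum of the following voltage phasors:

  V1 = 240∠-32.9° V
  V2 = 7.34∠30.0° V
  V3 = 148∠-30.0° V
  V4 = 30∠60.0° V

Step 1 — Convert each phasor to rectangular form:
  V1 = 240·(cos(-32.9°) + j·sin(-32.9°)) = 201.5 - j130.4 V
  V2 = 7.34·(cos(30.0°) + j·sin(30.0°)) = 6.357 + j3.67 V
  V3 = 148·(cos(-30.0°) + j·sin(-30.0°)) = 128.2 - j74 V
  V4 = 30·(cos(60.0°) + j·sin(60.0°)) = 15 + j25.98 V
Step 2 — Sum components: V_total = 351 - j174.7 V.
Step 3 — Convert to polar: |V_total| = 392.1 V, ∠V_total = -26.5°.

V_total = 392.1∠-26.5° V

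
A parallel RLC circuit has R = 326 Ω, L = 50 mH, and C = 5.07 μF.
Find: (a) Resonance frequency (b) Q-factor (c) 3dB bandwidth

Step 1 — Resonance: ω₀ = 1/√(LC) = 1/√(0.05·5.07e-06) = 1986 rad/s.
Step 2 — f₀ = ω₀/(2π) = 316.1 Hz.
Step 3 — Parallel Q: Q = R/(ω₀L) = 326/(1986·0.05) = 3.283.
Step 4 — Bandwidth: Δω = ω₀/Q = 605 rad/s; BW = Δω/(2π) = 96.29 Hz.

(a) f₀ = 316.1 Hz  (b) Q = 3.283  (c) BW = 96.29 Hz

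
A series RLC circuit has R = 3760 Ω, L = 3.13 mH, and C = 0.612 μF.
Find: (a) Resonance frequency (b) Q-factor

Step 1 — Resonance condition Im(Z)=0 gives ω₀ = 1/√(LC).
Step 2 — ω₀ = 1/√(0.00313·6.12e-07) = 2.285e+04 rad/s.
Step 3 — f₀ = ω₀/(2π) = 3636 Hz.
Step 4 — Series Q: Q = ω₀L/R = 2.285e+04·0.00313/3760 = 0.01902.

(a) f₀ = 3636 Hz  (b) Q = 0.01902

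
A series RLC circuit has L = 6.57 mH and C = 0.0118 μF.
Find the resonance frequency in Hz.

Step 1 — Resonance condition Im(Z)=0 gives ω₀ = 1/√(LC).
Step 2 — ω₀ = 1/√(0.00657·1.18e-08) = 1.136e+05 rad/s.
Step 3 — f₀ = ω₀/(2π) = 1.808e+04 Hz.

f₀ = 1.808e+04 Hz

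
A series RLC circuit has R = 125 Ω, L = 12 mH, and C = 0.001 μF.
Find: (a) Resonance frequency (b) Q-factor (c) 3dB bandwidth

Step 1 — Resonance: ω₀ = 1/√(LC) = 1/√(0.012·1e-09) = 2.887e+05 rad/s.
Step 2 — f₀ = ω₀/(2π) = 4.594e+04 Hz.
Step 3 — Series Q: Q = ω₀L/R = 2.887e+05·0.012/125 = 27.71.
Step 4 — Bandwidth: Δω = ω₀/Q = 1.042e+04 rad/s; BW = Δω/(2π) = 1658 Hz.

(a) f₀ = 4.594e+04 Hz  (b) Q = 27.71  (c) BW = 1658 Hz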